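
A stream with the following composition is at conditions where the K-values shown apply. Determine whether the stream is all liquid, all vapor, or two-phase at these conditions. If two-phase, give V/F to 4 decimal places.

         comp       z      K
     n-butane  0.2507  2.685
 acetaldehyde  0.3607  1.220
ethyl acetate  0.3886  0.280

two-phase, V/F = 0.2972

ΣzᵢKᵢ = 1.2220; Σzᵢ/Kᵢ = 1.7769.
Both exceed 1, so a two-phase solution exists.
Let ψ = V/F and solve Σ zᵢ(Kᵢ−1)/(1+ψ(Kᵢ−1)) = 0.
Iterate (Newton) starting at ψ = 0.5:
  ψ = 0.5000: g = -0.13642, g' = -0.7157 → ψ = 0.3094
  ψ = 0.3094: g = -0.00801, g' = -0.6563 → ψ = 0.2972
Converged at ψ = 0.2972.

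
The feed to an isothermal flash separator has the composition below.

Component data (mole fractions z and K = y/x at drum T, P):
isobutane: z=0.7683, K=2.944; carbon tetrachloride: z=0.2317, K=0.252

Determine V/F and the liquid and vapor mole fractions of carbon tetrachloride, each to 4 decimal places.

Rachford–Rice: g(V/F) = Σ zᵢ(Kᵢ−1)/(1+V/F(Kᵢ−1)) = 0.
g(0) = ΣzᵢKᵢ − 1 = 1.3203 and g(1) = 1 − Σzᵢ/Kᵢ = -0.1804, so a root lies in (0, 1).
Binary case is linear: z₁(K₁−1)(1+V/F(K₂−1)) + z₂(K₂−1)(1+V/F(K₁−1)) = 0
⇒ V/F = [z₁(K₁−1)+z₂(K₂−1)] / [−(K₁−1)(K₂−1)] = 1.32026/1.45411 = 0.9080
Compositions from xᵢ = zᵢ/(1+V/F(Kᵢ−1)), yᵢ = Kᵢxᵢ:
  isobutane: x = 0.2779, y = 0.8180
  carbon tetrachloride: x = 0.7221, y = 0.1820

V/F = 0.9080, x_carbon tetrachloride = 0.7221, y_carbon tetrachloride = 0.1820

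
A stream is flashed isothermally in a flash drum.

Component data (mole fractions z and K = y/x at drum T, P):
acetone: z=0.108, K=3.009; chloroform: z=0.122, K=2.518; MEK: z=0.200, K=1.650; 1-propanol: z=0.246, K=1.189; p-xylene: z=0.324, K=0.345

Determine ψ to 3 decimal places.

Rachford–Rice: g(ψ) = Σ zᵢ(Kᵢ−1)/(1+ψ(Kᵢ−1)) = 0.
Check two-phase: ΣzᵢKᵢ = 1.366 > 1 and Σzᵢ/Kᵢ = 1.352 > 1, so g(0) = 0.366 > 0 and g(1) = -0.352 < 0.
Newton iteration, ψ⁰ = 0.5:
  ψ = 0.500: g = 0.0386, g' = -0.562 → ψ = 0.569
  ψ = 0.569: g = -0.0006, g' = -0.581 → ψ = 0.568
Converged at ψ = 0.568.

ψ = 0.568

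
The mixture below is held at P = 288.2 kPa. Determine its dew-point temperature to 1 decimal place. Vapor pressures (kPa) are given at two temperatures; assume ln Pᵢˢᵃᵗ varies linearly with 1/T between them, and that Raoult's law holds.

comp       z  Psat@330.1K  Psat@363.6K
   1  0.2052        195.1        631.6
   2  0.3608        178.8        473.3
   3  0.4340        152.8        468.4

T = 345.8 K

Dew-point temperature: Σzᵢ·P/Pᵢˢᵃᵗ(T) = 1. Interpolate ln Pᵢˢᵃᵗ = aᵢ + bᵢ/T.
  T = 330.1 K: ΣzᵢP/Pᵢˢᵃᵗ = 1.7033
  T = 363.6 K: ΣzᵢP/Pᵢˢᵃᵗ = 0.5804
  T = 346.9 K: ΣzᵢP/Pᵢˢᵃᵗ = 0.9664
  T = 338.5 K: ΣzᵢP/Pᵢˢᵃᵗ = 1.2737
  T = 342.7 K: ΣzᵢP/Pᵢˢᵃᵗ = 1.1075
  T = 344.8 K: ΣzᵢP/Pᵢˢᵃᵗ = 1.0341
  T = 345.9 K: ΣzᵢP/Pᵢˢᵃᵗ = 0.9980
Interpolating between 344.8 K and 345.9 K gives T ≈ 345.8 K.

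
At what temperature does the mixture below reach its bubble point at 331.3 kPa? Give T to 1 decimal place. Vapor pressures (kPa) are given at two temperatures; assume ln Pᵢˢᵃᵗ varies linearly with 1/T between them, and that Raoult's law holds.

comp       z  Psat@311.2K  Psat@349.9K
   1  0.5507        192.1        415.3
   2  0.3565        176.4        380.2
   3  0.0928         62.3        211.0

T = 342.0 K

Bubble-point temperature: ΣzᵢPᵢˢᵃᵗ(T) = P. Interpolate ln Pᵢˢᵃᵗ = aᵢ + bᵢ/T.
  T = 311.2 K: ΣzᵢPᵢˢᵃᵗ = 174.46 kPa
  T = 349.9 K: ΣzᵢPᵢˢᵃᵗ = 383.83 kPa
  T = 330.5 K: ΣzᵢPᵢˢᵃᵗ = 264.28 kPa
  T = 340.2 K: ΣzᵢPᵢˢᵃᵗ = 320.11 kPa
  T = 345.0 K: ΣzᵢPᵢˢᵃᵗ = 350.62 kPa
  T = 342.6 K: ΣzᵢPᵢˢᵃᵗ = 335.12 kPa
Interpolating between 340.2 K and 342.6 K gives T ≈ 342.0 K.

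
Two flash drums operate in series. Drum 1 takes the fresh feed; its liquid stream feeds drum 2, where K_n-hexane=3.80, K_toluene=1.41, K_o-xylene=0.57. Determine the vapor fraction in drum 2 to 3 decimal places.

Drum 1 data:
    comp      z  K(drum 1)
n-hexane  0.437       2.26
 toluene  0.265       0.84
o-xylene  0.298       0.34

Drum 1:
Newton iteration, ψ₁⁰ = 0.67:
  ψ₁ = 0.670: g = -0.1015, g' = -0.630 → ψ₁ = 0.509
  ψ₁ = 0.509: g = -0.0067, g' = -0.560 → ψ₁ = 0.497
Converged at ψ₁ = 0.497.
Drum-1 compositions:
  n-hexane: x = 0.269, y = 0.607
  toluene: x = 0.288, y = 0.242
  o-xylene: x = 0.443, y = 0.151
Drum-2 feed = drum-1 liquid: z₂ = (0.2688, 0.2879, 0.4433).
Drum 2:
Material balance + equilibrium reduce to Σ zᵢ(Kᵢ−1)/(1+ψ₂(Kᵢ−1)) = 0.
Check two-phase: ΣzᵢKᵢ = 1.680 > 1 and Σzᵢ/Kᵢ = 1.053 > 1, so g(0) = 0.680 > 0 and g(1) = -0.053 < 0.
Newton–Raphson from ψ₂ = 0.64:
  ψ₂ = 0.640: g = 0.1000, g' = -0.457 → ψ₂ = 0.859
  ψ₂ = 0.859: g = 0.0060, g' = -0.414 → ψ₂ = 0.873
Converged at ψ₂ = 0.874.
  n-hexane: x = 0.078, y = 0.296
  toluene: x = 0.212, y = 0.299
  o-xylene: x = 0.710, y = 0.405

V/F (drum 2) = 0.874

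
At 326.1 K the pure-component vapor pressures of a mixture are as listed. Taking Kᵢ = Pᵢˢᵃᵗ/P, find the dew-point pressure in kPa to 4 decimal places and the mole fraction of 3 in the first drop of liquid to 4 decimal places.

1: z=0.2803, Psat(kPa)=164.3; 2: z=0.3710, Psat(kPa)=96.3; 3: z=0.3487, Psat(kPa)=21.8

Pdew = 46.3951 kPa, x_3 = 0.7421

At the dew point ψ → 1, so Σzᵢ/Kᵢ = 1 with Kᵢ = Pᵢˢᵃᵗ/P ⇒ 1/P = Σzᵢ/Pᵢˢᵃᵗ.
1/P = 0.2803/164.3 + 0.3710/96.3 + 0.3487/21.8 = 0.0215540 ⇒ P = 46.3951 kPa
xᵢ = zᵢP/Pᵢˢᵃᵗ ⇒ x_3 = 0.3487·46.3951/21.8 = 0.7421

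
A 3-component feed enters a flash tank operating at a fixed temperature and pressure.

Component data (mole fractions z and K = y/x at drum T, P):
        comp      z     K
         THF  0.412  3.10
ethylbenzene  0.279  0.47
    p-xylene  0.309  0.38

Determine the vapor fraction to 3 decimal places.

Let ψ = V/F and solve Σ zᵢ(Kᵢ−1)/(1+ψ(Kᵢ−1)) = 0.
Check two-phase: ΣzᵢKᵢ = 1.526 > 1 and Σzᵢ/Kᵢ = 1.540 > 1, so g(0) = 0.526 > 0 and g(1) = -0.540 < 0.
Newton–Raphson from ψ = 0.35:
  ψ = 0.350: g = 0.0725, g' = -0.915 → ψ = 0.429
  ψ = 0.429: g = 0.0026, g' = -0.854 → ψ = 0.432
Converged at ψ = 0.432.

ψ = 0.432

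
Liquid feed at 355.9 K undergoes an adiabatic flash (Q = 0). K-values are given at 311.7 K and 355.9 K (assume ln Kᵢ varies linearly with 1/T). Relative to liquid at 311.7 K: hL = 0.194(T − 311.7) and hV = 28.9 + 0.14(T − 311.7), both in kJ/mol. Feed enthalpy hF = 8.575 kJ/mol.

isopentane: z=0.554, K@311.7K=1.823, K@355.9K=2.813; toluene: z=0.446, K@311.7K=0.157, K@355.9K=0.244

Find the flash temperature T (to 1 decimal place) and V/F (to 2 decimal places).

T = 321.4 K, V/F = 0.24

Adiabatic flash: solve Rachford–Rice at each trial T, then check hF = ψ·hV(T) + (1−ψ)·hL(T).
  T = 311.7 K: K = (1.823, 0.157), RR gives ψ = 0.115, H_out = 3.331 kJ/mol
  T = 355.9 K: K = (2.813, 0.244), RR gives ψ = 0.487, H_out = 21.482 kJ/mol
  T = 333.8 K: K = (2.297, 0.199), RR gives ψ = 0.347, H_out = 13.915 kJ/mol
  T = 322.8 K: K = (2.056, 0.177), RR gives ψ = 0.251, H_out = 9.256 kJ/mol
  T = 317.2 K: K = (1.937, 0.167), RR gives ψ = 0.189, H_out = 6.472 kJ/mol
  T = 320.0 K: K = (1.996, 0.172), RR gives ψ = 0.221, H_out = 7.908 kJ/mol
  T = 321.4 K: K = (2.026, 0.175), RR gives ψ = 0.236, H_out = 8.592 kJ/mol
Linear interpolation between T = 320.0 (H_out = 7.908) and T = 321.4 (H_out = 8.592) on hF = 8.575 gives T ≈ 321.4 K, at which ψ = 0.24.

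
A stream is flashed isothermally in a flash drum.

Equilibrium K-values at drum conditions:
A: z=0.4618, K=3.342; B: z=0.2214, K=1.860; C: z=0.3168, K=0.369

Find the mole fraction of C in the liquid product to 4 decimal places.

Material balance + equilibrium reduce to Σ zᵢ(Kᵢ−1)/(1+V/F(Kᵢ−1)) = 0.
g(0) = ΣzᵢKᵢ − 1 = 1.0720 and g(1) = 1 − Σzᵢ/Kᵢ = -0.1157, so a root lies in (0, 1).
Newton iteration, V/F⁰ = 0.5:
  V/F = 0.5000: g = 0.33928, g' = -0.8867 → V/F = 0.8826
  V/F = 0.8826: g = 0.00968, g' = -0.9648 → V/F = 0.8927
  V/F = 0.8927: g = -0.00007, g' = -0.9789 → V/F = 0.8926
Converged at V/F = 0.8926.
Compositions from xᵢ = zᵢ/(1+V/F(Kᵢ−1)), yᵢ = Kᵢxᵢ:
  A: x = 0.1494, y = 0.4994
  B: x = 0.1253, y = 0.2330
  C: x = 0.7253, y = 0.2676

x_C = 0.7253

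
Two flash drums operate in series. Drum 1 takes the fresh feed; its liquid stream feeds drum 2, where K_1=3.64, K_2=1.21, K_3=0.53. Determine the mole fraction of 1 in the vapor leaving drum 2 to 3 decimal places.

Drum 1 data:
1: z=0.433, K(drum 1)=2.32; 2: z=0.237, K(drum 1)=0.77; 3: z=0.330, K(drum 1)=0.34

Drum 1:
Rachford–Rice: g(ψ₁) = Σ zᵢ(Kᵢ−1)/(1+ψ₁(Kᵢ−1)) = 0.
g(0) = ΣzᵢKᵢ − 1 = 0.299 and g(1) = 1 − Σzᵢ/Kᵢ = -0.465, so a root lies in (0, 1).
Newton–Raphson from ψ₁ = 0.5:
  ψ₁ = 0.500: g = -0.0424, g' = -0.610 → ψ₁ = 0.431
  ψ₁ = 0.431: g = -0.0003, g' = -0.603 → ψ₁ = 0.430
Converged at ψ₁ = 0.430.
Drum-1 compositions:
  1: x = 0.276, y = 0.641
  2: x = 0.263, y = 0.203
  3: x = 0.461, y = 0.157
Drum-2 feed = drum-1 liquid: z₂ = (0.2762, 0.2630, 0.4608).
Drum 2:
Material balance + equilibrium reduce to Σ zᵢ(Kᵢ−1)/(1+ψ₂(Kᵢ−1)) = 0.
Feasibility: ΣzᵢKᵢ = 1.568, Σzᵢ/Kᵢ = 1.163 — both > 1, two phases present.
Newton iteration, ψ₂⁰ = 0.55:
  ψ₂ = 0.550: g = 0.0548, g' = -0.515 → ψ₂ = 0.657
  ψ₂ = 0.657: g = 0.0021, g' = -0.480 → ψ₂ = 0.661
Converged at ψ₂ = 0.661.
  1: x = 0.101, y = 0.366
  2: x = 0.231, y = 0.279
  3: x = 0.668, y = 0.354

y_1 (drum 2) = 0.366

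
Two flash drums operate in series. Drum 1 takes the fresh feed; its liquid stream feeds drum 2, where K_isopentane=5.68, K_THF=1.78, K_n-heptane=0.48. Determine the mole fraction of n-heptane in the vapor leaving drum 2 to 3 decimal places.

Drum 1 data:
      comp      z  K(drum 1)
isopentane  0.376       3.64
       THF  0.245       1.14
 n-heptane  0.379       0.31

Drum 1:
Material balance + equilibrium reduce to Σ zᵢ(Kᵢ−1)/(1+ψ₁(Kᵢ−1)) = 0.
Feasibility: ΣzᵢKᵢ = 1.765, Σzᵢ/Kᵢ = 1.541 — both > 1, two phases present.
Iterate (Newton) starting at ψ₁ = 0.49:
  ψ₁ = 0.490: g = 0.0698, g' = -0.914 → ψ₁ = 0.566
  ψ₁ = 0.566: g = 0.0004, g' = -0.911 → ψ₁ = 0.567
Converged at ψ₁ = 0.567.
Drum-1 compositions:
  isopentane: x = 0.151, y = 0.548
  THF: x = 0.227, y = 0.259
  n-heptane: x = 0.622, y = 0.193
Drum-2 feed = drum-1 liquid: z₂ = (0.1506, 0.2270, 0.6224).
Drum 2:
Let ψ₂ = V/F and solve Σ zᵢ(Kᵢ−1)/(1+ψ₂(Kᵢ−1)) = 0.
Check two-phase: ΣzᵢKᵢ = 1.558 > 1 and Σzᵢ/Kᵢ = 1.451 > 1, so g(0) = 0.558 > 0 and g(1) = -0.451 < 0.
Newton–Raphson from ψ₂ = 0.5:
  ψ₂ = 0.500: g = -0.0989, g' = -0.675 → ψ₂ = 0.353
  ψ₂ = 0.353: g = 0.0079, g' = -0.806 → ψ₂ = 0.363
Converged at ψ₂ = 0.363.
  isopentane: x = 0.056, y = 0.317
  THF: x = 0.177, y = 0.315
  n-heptane: x = 0.767, y = 0.368

y_n-heptane (drum 2) = 0.368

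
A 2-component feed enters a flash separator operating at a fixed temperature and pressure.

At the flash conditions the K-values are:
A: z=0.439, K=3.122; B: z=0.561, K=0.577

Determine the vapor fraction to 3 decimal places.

Binary case is linear: z₁(K₁−1)(1+ψ(K₂−1)) + z₂(K₂−1)(1+ψ(K₁−1)) = 0
⇒ ψ = [z₁(K₁−1)+z₂(K₂−1)] / [−(K₁−1)(K₂−1)] = 0.6943/0.8976 = 0.773

ψ = 0.773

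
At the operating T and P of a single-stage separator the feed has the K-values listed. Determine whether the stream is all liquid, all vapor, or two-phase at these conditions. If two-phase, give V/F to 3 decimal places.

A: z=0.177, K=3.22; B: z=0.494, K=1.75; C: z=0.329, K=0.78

ΣzᵢKᵢ = 1.691; Σzᵢ/Kᵢ = 0.759.
Since Σzᵢ/Kᵢ < 1 the mixture is above its dew point — single vapor phase.

all vapor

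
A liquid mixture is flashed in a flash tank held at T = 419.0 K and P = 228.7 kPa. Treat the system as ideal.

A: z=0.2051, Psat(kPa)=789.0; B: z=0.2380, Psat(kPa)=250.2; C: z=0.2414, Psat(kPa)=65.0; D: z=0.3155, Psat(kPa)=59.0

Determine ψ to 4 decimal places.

ψ = 0.0886

Raoult's law: Kᵢ = Pᵢˢᵃᵗ/P = Pᵢˢᵃᵗ/228.7.
  K_A = 789.0/228.7 = 3.449934, K_B = 250.2/228.7 = 1.094010, K_C = 65.0/228.7 = 0.284215, K_D = 59.0/228.7 = 0.257980
Material balance + equilibrium reduce to Σ zᵢ(Kᵢ−1)/(1+ψ(Kᵢ−1)) = 0.
g(0) = ΣzᵢKᵢ − 1 = 0.1180 and g(1) = 1 − Σzᵢ/Kᵢ = -1.3493, so a root lies in (0, 1).
Iterate (Newton) starting at ψ = 0.5:
  ψ = 0.5000: g = -0.39409, g' = -0.9896 → ψ = 0.1018
  ψ = 0.1018: g = -0.01526, g' = -1.1379 → ψ = 0.0884
  ψ = 0.0884: g = 0.00024, g' = -1.1738 → ψ = 0.0886
Converged at ψ = 0.0886.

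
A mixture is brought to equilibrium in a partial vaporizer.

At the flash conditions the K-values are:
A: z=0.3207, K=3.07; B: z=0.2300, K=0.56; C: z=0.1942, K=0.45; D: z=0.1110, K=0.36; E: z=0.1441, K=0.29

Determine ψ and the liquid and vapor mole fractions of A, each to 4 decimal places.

ψ = 0.2401, x_A = 0.2142, y_A = 0.6577

Rachford–Rice: g(ψ) = Σ zᵢ(Kᵢ−1)/(1+ψ(Kᵢ−1)) = 0.
Check two-phase: ΣzᵢKᵢ = 1.2825 > 1 and Σzᵢ/Kᵢ = 1.7520 > 1, so g(0) = 0.2825 > 0 and g(1) = -0.7520 < 0.
Iterate (Newton) starting at ψ = 0.46:
  ψ = 0.4600: g = -0.18243, g' = -0.7874 → ψ = 0.2283
  ψ = 0.2283: g = 0.01086, g' = -0.9314 → ψ = 0.2400
  ψ = 0.2400: g = 0.00009, g' = -0.9161 → ψ = 0.2401
Converged at ψ = 0.2401.
Compositions from xᵢ = zᵢ/(1+ψ(Kᵢ−1)), yᵢ = Kᵢxᵢ:
  A: x = 0.2142, y = 0.6577
  B: x = 0.2572, y = 0.1440
  C: x = 0.2237, y = 0.1007
  D: x = 0.1311, y = 0.0472
  E: x = 0.1737, y = 0.0504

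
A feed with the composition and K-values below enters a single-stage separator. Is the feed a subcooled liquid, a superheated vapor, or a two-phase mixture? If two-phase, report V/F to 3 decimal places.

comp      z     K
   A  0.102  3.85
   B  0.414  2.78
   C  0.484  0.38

two-phase, V/F = 0.584

ΣzᵢKᵢ = 1.728; Σzᵢ/Kᵢ = 1.449.
Both exceed 1, so a two-phase solution exists.
Let ψ = V/F and solve Σ zᵢ(Kᵢ−1)/(1+ψ(Kᵢ−1)) = 0.
Newton–Raphson from ψ = 0.49:
  ψ = 0.490: g = 0.0839, g' = -0.902 → ψ = 0.583
  ψ = 0.583: g = 0.0009, g' = -0.889 → ψ = 0.584
Converged at ψ = 0.584.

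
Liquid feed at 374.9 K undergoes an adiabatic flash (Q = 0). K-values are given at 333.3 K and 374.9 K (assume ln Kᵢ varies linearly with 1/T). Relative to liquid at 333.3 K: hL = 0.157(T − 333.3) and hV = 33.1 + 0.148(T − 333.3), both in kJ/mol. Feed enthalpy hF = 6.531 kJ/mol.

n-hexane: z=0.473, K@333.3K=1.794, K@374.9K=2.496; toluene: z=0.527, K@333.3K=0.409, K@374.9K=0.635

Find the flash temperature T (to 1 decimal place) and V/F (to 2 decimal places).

T = 335.8 K, V/F = 0.19

Adiabatic flash: solve Rachford–Rice at each trial T, then check hF = ψ·hV(T) + (1−ψ)·hL(T).
  T = 333.3 K: K = (1.794, 0.409), RR gives ψ = 0.137, H_out = 4.522 kJ/mol
  T = 374.9 K: K = (2.496, 0.635), RR gives ψ = 0.944, H_out = 37.412 kJ/mol
  T = 354.1 K: K = (2.137, 0.516), RR gives ψ = 0.514, H_out = 20.188 kJ/mol
  T = 343.7 K: K = (1.963, 0.461), RR gives ψ = 0.331, H_out = 12.543 kJ/mol
  T = 338.5 K: K = (1.878, 0.435), RR gives ψ = 0.236, H_out = 8.631 kJ/mol
  T = 335.9 K: K = (1.836, 0.422), RR gives ψ = 0.187, H_out = 6.608 kJ/mol
  T = 334.6 K: K = (1.815, 0.415), RR gives ψ = 0.162, H_out = 5.574 kJ/mol
Linear interpolation between T = 334.6 (H_out = 5.574) and T = 335.9 (H_out = 6.608) on hF = 6.531 gives T ≈ 335.8 K, at which ψ = 0.19.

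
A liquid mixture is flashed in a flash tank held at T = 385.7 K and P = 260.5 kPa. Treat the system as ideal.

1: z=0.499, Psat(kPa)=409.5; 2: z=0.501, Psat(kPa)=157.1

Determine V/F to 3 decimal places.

Raoult's law: Kᵢ = Pᵢˢᵃᵗ/P = Pᵢˢᵃᵗ/260.5.
  K_1 = 409.5/260.5 = 1.57198, K_2 = 157.1/260.5 = 0.60307
Material balance + equilibrium reduce to Σ zᵢ(Kᵢ−1)/(1+V/F(Kᵢ−1)) = 0.
g(0) = ΣzᵢKᵢ − 1 = 0.087 and g(1) = 1 − Σzᵢ/Kᵢ = -0.148, so a root lies in (0, 1).
Binary case is linear: z₁(K₁−1)(1+V/F(K₂−1)) + z₂(K₂−1)(1+V/F(K₁−1)) = 0
⇒ V/F = [z₁(K₁−1)+z₂(K₂−1)] / [−(K₁−1)(K₂−1)] = 0.0866/0.2270 = 0.381

V/F = 0.381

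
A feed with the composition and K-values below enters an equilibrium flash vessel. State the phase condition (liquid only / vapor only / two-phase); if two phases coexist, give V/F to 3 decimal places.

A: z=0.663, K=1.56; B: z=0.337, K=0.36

ΣzᵢKᵢ = 1.156; Σzᵢ/Kᵢ = 1.361.
Both exceed 1, so a two-phase solution exists.
Binary case is linear: z₁(K₁−1)(1+ψ(K₂−1)) + z₂(K₂−1)(1+ψ(K₁−1)) = 0
⇒ ψ = [z₁(K₁−1)+z₂(K₂−1)] / [−(K₁−1)(K₂−1)] = 0.1556/0.3584 = 0.434

two-phase, V/F = 0.434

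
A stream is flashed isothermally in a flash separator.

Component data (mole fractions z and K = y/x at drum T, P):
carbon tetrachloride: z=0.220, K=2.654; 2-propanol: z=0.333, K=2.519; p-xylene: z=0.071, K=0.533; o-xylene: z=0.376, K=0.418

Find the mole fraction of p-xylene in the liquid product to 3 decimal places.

x_p-xylene = 0.105

Newton iteration, β⁰ = 0.5:
  β = 0.500: g = 0.1347, g' = -0.708 → β = 0.690
  β = 0.690: g = 0.0021, g' = -0.704 → β = 0.693
Converged at β = 0.693.
Compositions from xᵢ = zᵢ/(1+β(Kᵢ−1)), yᵢ = Kᵢxᵢ:
  carbon tetrachloride: x = 0.102, y = 0.272
  2-propanol: x = 0.162, y = 0.409
  p-xylene: x = 0.105, y = 0.056
  o-xylene: x = 0.630, y = 0.263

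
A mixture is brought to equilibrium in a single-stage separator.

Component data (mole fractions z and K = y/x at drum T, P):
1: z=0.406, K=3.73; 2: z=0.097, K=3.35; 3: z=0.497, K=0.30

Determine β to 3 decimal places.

Let β = V/F and solve Σ zᵢ(Kᵢ−1)/(1+β(Kᵢ−1)) = 0.
g(0) = ΣzᵢKᵢ − 1 = 0.988 and g(1) = 1 − Σzᵢ/Kᵢ = -0.794, so a root lies in (0, 1).
Newton iteration, β⁰ = 0.5:
  β = 0.500: g = 0.0382, g' = -1.231 → β = 0.531
Converged at β = 0.531.

β = 0.531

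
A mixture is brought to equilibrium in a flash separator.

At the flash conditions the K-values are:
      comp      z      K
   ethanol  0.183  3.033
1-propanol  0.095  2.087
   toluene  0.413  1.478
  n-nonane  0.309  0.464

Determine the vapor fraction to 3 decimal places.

Let ψ = V/F and solve Σ zᵢ(Kᵢ−1)/(1+ψ(Kᵢ−1)) = 0.
Feasibility: ΣzᵢKᵢ = 1.507, Σzᵢ/Kᵢ = 1.051 — both > 1, two phases present.
Iterate (Newton) starting at ψ = 0.55:
  ψ = 0.550: g = 0.1617, g' = -0.450 → ψ = 0.909
  ψ = 0.909: g = -0.0029, g' = -0.505 → ψ = 0.903
Converged at ψ = 0.903.

ψ = 0.903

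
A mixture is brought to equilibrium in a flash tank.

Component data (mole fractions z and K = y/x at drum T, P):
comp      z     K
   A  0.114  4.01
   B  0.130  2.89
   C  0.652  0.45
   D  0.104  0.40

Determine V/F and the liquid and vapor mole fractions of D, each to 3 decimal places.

Material balance + equilibrium reduce to Σ zᵢ(Kᵢ−1)/(1+V/F(Kᵢ−1)) = 0.
g(0) = ΣzᵢKᵢ − 1 = 0.168 and g(1) = 1 − Σzᵢ/Kᵢ = -0.782, so a root lies in (0, 1).
Newton–Raphson from V/F = 0.5:
  V/F = 0.500: g = -0.3205, g' = -0.739 → V/F = 0.066
  V/F = 0.066: g = 0.0672, g' = -1.337 → V/F = 0.117
  V/F = 0.117: g = 0.0051, g' = -1.146 → V/F = 0.121
Converged at V/F = 0.121.
Compositions from xᵢ = zᵢ/(1+V/F(Kᵢ−1)), yᵢ = Kᵢxᵢ:
  A: x = 0.084, y = 0.335
  B: x = 0.106, y = 0.306
  C: x = 0.699, y = 0.314
  D: x = 0.112, y = 0.045

V/F = 0.121, x_D = 0.112, y_D = 0.045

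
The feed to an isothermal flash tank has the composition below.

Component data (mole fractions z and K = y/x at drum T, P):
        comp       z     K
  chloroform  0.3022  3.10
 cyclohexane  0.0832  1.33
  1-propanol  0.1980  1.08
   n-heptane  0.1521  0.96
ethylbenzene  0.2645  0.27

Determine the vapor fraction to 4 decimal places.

ψ = 0.5559

Let ψ = V/F and solve Σ zᵢ(Kᵢ−1)/(1+ψ(Kᵢ−1)) = 0.
Feasibility: ΣzᵢKᵢ = 1.4787, Σzᵢ/Kᵢ = 1.4814 — both > 1, two phases present.
Newton–Raphson from ψ = 0.46:
  ψ = 0.4600: g = 0.06501, g' = -0.6726 → ψ = 0.5567
  ψ = 0.5567: g = -0.00053, g' = -0.6911 → ψ = 0.5559
Converged at ψ = 0.5559.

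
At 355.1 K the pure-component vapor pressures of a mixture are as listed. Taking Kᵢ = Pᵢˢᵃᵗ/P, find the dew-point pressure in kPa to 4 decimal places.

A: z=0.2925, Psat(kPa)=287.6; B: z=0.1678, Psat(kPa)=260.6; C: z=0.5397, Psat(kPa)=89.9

At the dew point ψ → 1, so Σzᵢ/Kᵢ = 1 with Kᵢ = Pᵢˢᵃᵗ/P ⇒ 1/P = Σzᵢ/Pᵢˢᵃᵗ.
1/P = 0.2925/287.6 + 0.1678/260.6 + 0.5397/89.9 = 0.0076643 ⇒ P = 130.4755 kPa

Pdew = 130.4755 kPa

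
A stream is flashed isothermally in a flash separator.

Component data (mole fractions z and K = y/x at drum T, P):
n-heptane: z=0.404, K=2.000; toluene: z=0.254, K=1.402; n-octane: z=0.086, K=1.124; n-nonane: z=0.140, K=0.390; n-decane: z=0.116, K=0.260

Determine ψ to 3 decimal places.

ψ = 0.700

Rachford–Rice: g(ψ) = Σ zᵢ(Kᵢ−1)/(1+ψ(Kᵢ−1)) = 0.
Feasibility: ΣzᵢKᵢ = 1.346, Σzᵢ/Kᵢ = 1.265 — both > 1, two phases present.
Newton iteration, ψ⁰ = 0.43:
  ψ = 0.430: g = 0.1380, g' = -0.461 → ψ = 0.729
  ψ = 0.729: g = -0.0180, g' = -0.630 → ψ = 0.701
  ψ = 0.701: g = -0.0005, g' = -0.599 → ψ = 0.700
Converged at ψ = 0.700.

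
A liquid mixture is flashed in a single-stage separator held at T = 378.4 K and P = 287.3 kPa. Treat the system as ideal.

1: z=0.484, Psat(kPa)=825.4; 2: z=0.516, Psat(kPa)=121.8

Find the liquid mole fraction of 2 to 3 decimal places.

Raoult's law: Kᵢ = Pᵢˢᵃᵗ/P = Pᵢˢᵃᵗ/287.3.
  K_1 = 825.4/287.3 = 2.87296, K_2 = 121.8/287.3 = 0.42395
Newton iteration, V/F⁰ = 0.5:
  V/F = 0.500: g = 0.0506, g' = -0.791 → V/F = 0.564
  V/F = 0.564: g = 0.0005, g' = -0.777 → V/F = 0.565
Converged at V/F = 0.565.
Compositions from xᵢ = zᵢ/(1+V/F(Kᵢ−1)), yᵢ = Kᵢxᵢ:
  1: x = 0.235, y = 0.676
  2: x = 0.765, y = 0.324

x_2 = 0.765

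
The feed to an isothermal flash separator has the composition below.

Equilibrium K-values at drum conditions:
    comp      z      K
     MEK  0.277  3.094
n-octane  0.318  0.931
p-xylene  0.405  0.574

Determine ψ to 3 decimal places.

Rachford–Rice: g(ψ) = Σ zᵢ(Kᵢ−1)/(1+ψ(Kᵢ−1)) = 0.
Check two-phase: ΣzᵢKᵢ = 1.386 > 1 and Σzᵢ/Kᵢ = 1.137 > 1, so g(0) = 0.386 > 0 and g(1) = -0.137 < 0.
Newton iteration, ψ⁰ = 0.5:
  ψ = 0.500: g = 0.0414, g' = -0.410 → ψ = 0.601
  ψ = 0.601: g = 0.0020, g' = -0.373 → ψ = 0.606
Converged at ψ = 0.606.

ψ = 0.606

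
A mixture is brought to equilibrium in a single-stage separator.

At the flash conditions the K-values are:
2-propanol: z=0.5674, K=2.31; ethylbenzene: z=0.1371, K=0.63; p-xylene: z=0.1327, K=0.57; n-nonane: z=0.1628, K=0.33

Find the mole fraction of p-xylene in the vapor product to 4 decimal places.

y_p-xylene = 0.1118

Material balance + equilibrium reduce to Σ zᵢ(Kᵢ−1)/(1+V/F(Kᵢ−1)) = 0.
Check two-phase: ΣzᵢKᵢ = 1.5264 > 1 and Σzᵢ/Kᵢ = 1.1894 > 1, so g(0) = 0.5264 > 0 and g(1) = -0.1894 < 0.
Newton–Raphson from V/F = 0.33:
  V/F = 0.3300: g = 0.25463, g' = -0.6528 → V/F = 0.7201
  V/F = 0.7201: g = 0.01993, g' = -0.6170 → V/F = 0.7524
  V/F = 0.7524: g = -0.00026, g' = -0.6338 → V/F = 0.7520
Converged at V/F = 0.7520.
Compositions from xᵢ = zᵢ/(1+V/F(Kᵢ−1)), yᵢ = Kᵢxᵢ:
  2-propanol: x = 0.2858, y = 0.6603
  ethylbenzene: x = 0.1899, y = 0.1197
  p-xylene: x = 0.1961, y = 0.1118
  n-nonane: x = 0.3281, y = 0.1083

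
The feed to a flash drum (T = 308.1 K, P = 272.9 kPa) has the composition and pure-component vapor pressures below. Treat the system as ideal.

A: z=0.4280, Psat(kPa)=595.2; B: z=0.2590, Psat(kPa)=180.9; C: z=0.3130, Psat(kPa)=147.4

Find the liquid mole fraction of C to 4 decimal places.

Raoult's law: Kᵢ = Pᵢˢᵃᵗ/P = Pᵢˢᵃᵗ/272.9.
  K_A = 595.2/272.9 = 2.181019, K_B = 180.9/272.9 = 0.662880, K_C = 147.4/272.9 = 0.540125
Rachford–Rice: g(V/F) = Σ zᵢ(Kᵢ−1)/(1+V/F(Kᵢ−1)) = 0.
g(0) = ΣzᵢKᵢ − 1 = 0.2742 and g(1) = 1 − Σzᵢ/Kᵢ = -0.1665, so a root lies in (0, 1).
Iterate (Newton) starting at V/F = 0.43:
  V/F = 0.4300: g = 0.05369, g' = -0.4057 → V/F = 0.5624
  V/F = 0.5624: g = 0.00185, g' = -0.3808 → V/F = 0.5672
Converged at V/F = 0.5672.
Compositions from xᵢ = zᵢ/(1+V/F(Kᵢ−1)), yᵢ = Kᵢxᵢ:
  A: x = 0.2563, y = 0.5590
  B: x = 0.3202, y = 0.2123
  C: x = 0.4235, y = 0.2287

x_C = 0.4235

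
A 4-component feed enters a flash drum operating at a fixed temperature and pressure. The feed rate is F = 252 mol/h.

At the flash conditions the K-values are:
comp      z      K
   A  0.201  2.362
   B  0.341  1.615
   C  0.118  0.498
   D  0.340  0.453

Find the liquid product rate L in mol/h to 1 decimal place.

L = 132.6 mol/h

Material balance + equilibrium reduce to Σ zᵢ(Kᵢ−1)/(1+ψ(Kᵢ−1)) = 0.
g(0) = ΣzᵢKᵢ − 1 = 0.238 and g(1) = 1 − Σzᵢ/Kᵢ = -0.284, so a root lies in (0, 1).
Iterate (Newton) starting at ψ = 0.54:
  ψ = 0.540: g = -0.0300, g' = -0.457 → ψ = 0.474
Converged at ψ = 0.474.
Then V = ψ·F = 0.4738·252 = 119.4 mol/h and L = F − V = 132.6 mol/h.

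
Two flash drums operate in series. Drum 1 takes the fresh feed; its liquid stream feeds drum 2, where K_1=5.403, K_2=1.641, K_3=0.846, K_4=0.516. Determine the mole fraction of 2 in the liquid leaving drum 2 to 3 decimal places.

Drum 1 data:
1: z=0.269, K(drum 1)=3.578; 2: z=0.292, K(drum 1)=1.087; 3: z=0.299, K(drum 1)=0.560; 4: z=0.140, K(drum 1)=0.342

x_2 (drum 2) = 0.188

Drum 1:
Rachford–Rice: g(ψ₁) = Σ zᵢ(Kᵢ−1)/(1+ψ₁(Kᵢ−1)) = 0.
Check two-phase: ΣzᵢKᵢ = 1.495 > 1 and Σzᵢ/Kᵢ = 1.287 > 1, so g(0) = 0.495 > 0 and g(1) = -0.287 < 0.
Newton–Raphson from ψ₁ = 0.38:
  ψ₁ = 0.380: g = 0.0941, g' = -0.649 → ψ₁ = 0.525
  ψ₁ = 0.525: g = 0.0072, g' = -0.564 → ψ₁ = 0.538
Converged at ψ₁ = 0.538.
Drum-1 compositions:
  1: x = 0.113, y = 0.403
  2: x = 0.279, y = 0.303
  3: x = 0.392, y = 0.219
  4: x = 0.217, y = 0.074
Drum-2 feed = drum-1 liquid: z₂ = (0.1127, 0.2790, 0.3917, 0.2167).
Drum 2:
Let ψ₂ = V/F and solve Σ zᵢ(Kᵢ−1)/(1+ψ₂(Kᵢ−1)) = 0.
Feasibility: ΣzᵢKᵢ = 1.510, Σzᵢ/Kᵢ = 1.074 — both > 1, two phases present.
Newton–Raphson from ψ₂ = 0.5:
  ψ₂ = 0.500: g = 0.0868, g' = -0.378 → ψ₂ = 0.729
  ψ₂ = 0.729: g = 0.0097, g' = -0.309 → ψ₂ = 0.761
Converged at ψ₂ = 0.761.
  1: x = 0.026, y = 0.140
  2: x = 0.188, y = 0.308
  3: x = 0.444, y = 0.375
  4: x = 0.343, y = 0.177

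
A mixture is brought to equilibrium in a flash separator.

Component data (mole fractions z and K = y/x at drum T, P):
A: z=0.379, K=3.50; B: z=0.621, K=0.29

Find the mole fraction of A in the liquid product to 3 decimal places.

Rachford–Rice: g(V/F) = Σ zᵢ(Kᵢ−1)/(1+V/F(Kᵢ−1)) = 0.
Check two-phase: ΣzᵢKᵢ = 1.507 > 1 and Σzᵢ/Kᵢ = 2.250 > 1, so g(0) = 0.507 > 0 and g(1) = -1.250 < 0.
Binary case is linear: z₁(K₁−1)(1+V/F(K₂−1)) + z₂(K₂−1)(1+V/F(K₁−1)) = 0
⇒ V/F = [z₁(K₁−1)+z₂(K₂−1)] / [−(K₁−1)(K₂−1)] = 0.5066/1.7750 = 0.285
Compositions from xᵢ = zᵢ/(1+V/F(Kᵢ−1)), yᵢ = Kᵢxᵢ:
  A: x = 0.221, y = 0.774
  B: x = 0.779, y = 0.226

x_A = 0.221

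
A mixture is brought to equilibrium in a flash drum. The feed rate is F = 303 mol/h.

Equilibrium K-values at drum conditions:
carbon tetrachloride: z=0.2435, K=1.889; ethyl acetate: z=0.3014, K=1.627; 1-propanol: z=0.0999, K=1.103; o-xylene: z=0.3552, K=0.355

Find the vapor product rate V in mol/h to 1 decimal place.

Rachford–Rice: g(V/F) = Σ zᵢ(Kᵢ−1)/(1+V/F(Kᵢ−1)) = 0.
Check two-phase: ΣzᵢKᵢ = 1.1866 > 1 and Σzᵢ/Kᵢ = 1.4053 > 1, so g(0) = 0.1866 > 0 and g(1) = -0.4053 < 0.
Newton–Raphson from V/F = 0.6:
  V/F = 0.6000: g = -0.08556, g' = -0.5386 → V/F = 0.4411
  V/F = 0.4411: g = -0.00685, g' = -0.4616 → V/F = 0.4263
  V/F = 0.4263: g = -0.00003, g' = -0.4571 → V/F = 0.4262
Converged at V/F = 0.4262.
Then V = V/F·F = 0.4262·303 = 129.1 mol/h and L = F − V = 173.9 mol/h.

V = 129.1 mol/h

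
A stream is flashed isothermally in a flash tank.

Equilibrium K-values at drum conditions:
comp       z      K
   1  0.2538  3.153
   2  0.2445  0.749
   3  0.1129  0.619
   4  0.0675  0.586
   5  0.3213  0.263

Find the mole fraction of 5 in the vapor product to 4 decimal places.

y_5 = 0.0957

Newton iteration, β⁰ = 0.5:
  β = 0.5000: g = -0.27038, g' = -0.7740 → β = 0.1507
  β = 0.1507: g = 0.00698, g' = -0.9398 → β = 0.1581
  β = 0.1581: g = 0.00005, g' = -0.9269 → β = 0.1582
Converged at β = 0.1582.
Compositions from xᵢ = zᵢ/(1+β(Kᵢ−1)), yᵢ = Kᵢxᵢ:
  1: x = 0.1893, y = 0.5970
  2: x = 0.2546, y = 0.1907
  3: x = 0.1201, y = 0.0744
  4: x = 0.0722, y = 0.0423
  5: x = 0.3637, y = 0.0957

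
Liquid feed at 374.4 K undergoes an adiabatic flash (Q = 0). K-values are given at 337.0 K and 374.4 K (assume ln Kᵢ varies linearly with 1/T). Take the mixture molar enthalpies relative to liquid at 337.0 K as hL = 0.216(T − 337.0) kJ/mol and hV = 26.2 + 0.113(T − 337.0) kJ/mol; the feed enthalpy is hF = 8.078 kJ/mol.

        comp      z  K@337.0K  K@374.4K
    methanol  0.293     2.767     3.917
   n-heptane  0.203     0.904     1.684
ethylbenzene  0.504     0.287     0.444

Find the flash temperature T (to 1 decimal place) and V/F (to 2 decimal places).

Adiabatic flash: solve Rachford–Rice at each trial T, then check hF = ψ·hV(T) + (1−ψ)·hL(T).
  T = 337.0 K: K = (2.767, 0.904, 0.287), RR gives ψ = 0.136, H_out = 3.556 kJ/mol
  T = 374.4 K: K = (3.917, 1.684, 0.444), RR gives ψ = 0.585, H_out = 21.141 kJ/mol
  T = 355.7 K: K = (3.322, 1.254, 0.361), RR gives ψ = 0.360, H_out = 12.768 kJ/mol
  T = 346.4 K: K = (3.041, 1.070, 0.323), RR gives ψ = 0.249, H_out = 8.320 kJ/mol
  T = 341.7 K: K = (2.903, 0.985, 0.305), RR gives ψ = 0.193, H_out = 5.977 kJ/mol
  T = 344.0 K: K = (2.970, 1.026, 0.314), RR gives ψ = 0.221, H_out = 7.133 kJ/mol
Linear interpolation between T = 344.0 (H_out = 7.133) and T = 346.4 (H_out = 8.320) on hF = 8.078 gives T ≈ 345.9 K, at which ψ = 0.24.

T = 345.9 K, V/F = 0.24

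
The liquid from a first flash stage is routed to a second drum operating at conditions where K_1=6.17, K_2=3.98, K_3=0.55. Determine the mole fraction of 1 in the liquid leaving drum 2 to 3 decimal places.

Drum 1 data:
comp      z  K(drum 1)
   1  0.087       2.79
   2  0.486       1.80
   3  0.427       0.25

Drum 1:
Rachford–Rice: g(ψ₁) = Σ zᵢ(Kᵢ−1)/(1+ψ₁(Kᵢ−1)) = 0.
Feasibility: ΣzᵢKᵢ = 1.224, Σzᵢ/Kᵢ = 2.009 — both > 1, two phases present.
Newton iteration, ψ₁⁰ = 0.5:
  ψ₁ = 0.500: g = -0.1525, g' = -0.851 → ψ₁ = 0.321
  ψ₁ = 0.321: g = -0.0134, g' = -0.726 → ψ₁ = 0.302
Converged at ψ₁ = 0.302.
Drum-1 compositions:
  1: x = 0.056, y = 0.158
  2: x = 0.391, y = 0.704
  3: x = 0.552, y = 0.138
Drum-2 feed = drum-1 liquid: z₂ = (0.0565, 0.3914, 0.5522).
Drum 2:
Rachford–Rice: g(ψ₂) = Σ zᵢ(Kᵢ−1)/(1+ψ₂(Kᵢ−1)) = 0.
Check two-phase: ΣzᵢKᵢ = 2.210 > 1 and Σzᵢ/Kᵢ = 1.111 > 1, so g(0) = 1.210 > 0 and g(1) = -0.111 < 0.
Newton iteration, ψ₂⁰ = 0.35:
  ψ₂ = 0.350: g = 0.3798, g' = -1.181 → ψ₂ = 0.671
  ψ₂ = 0.671: g = 0.0978, g' = -0.691 → ψ₂ = 0.813
  ψ₂ = 0.813: g = 0.0050, g' = -0.630 → ψ₂ = 0.821
Converged at ψ₂ = 0.821.
  1: x = 0.011, y = 0.066
  2: x = 0.114, y = 0.452
  3: x = 0.876, y = 0.482

x_1 (drum 2) = 0.011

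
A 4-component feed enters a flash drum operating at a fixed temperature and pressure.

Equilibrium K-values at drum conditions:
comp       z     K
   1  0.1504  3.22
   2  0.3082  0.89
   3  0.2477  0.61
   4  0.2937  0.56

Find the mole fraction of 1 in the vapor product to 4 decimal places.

y_1 = 0.3924

Material balance + equilibrium reduce to Σ zᵢ(Kᵢ−1)/(1+V/F(Kᵢ−1)) = 0.
Feasibility: ΣzᵢKᵢ = 1.0742, Σzᵢ/Kᵢ = 1.3235 — both > 1, two phases present.
Newton iteration, V/F⁰ = 0.5:
  V/F = 0.5000: g = -0.16332, g' = -0.3223 → V/F = 0.0000
  V/F = 0.0000: g = 0.07415, g' = -0.8395 → V/F = 0.0883
  V/F = 0.0883: g = 0.01041, g' = -0.6239 → V/F = 0.1050
  V/F = 0.1050: g = 0.00025, g' = -0.5947 → V/F = 0.1054
Converged at V/F = 0.1054.
Compositions from xᵢ = zᵢ/(1+V/F(Kᵢ−1)), yᵢ = Kᵢxᵢ:
  1: x = 0.1219, y = 0.3924
  2: x = 0.3118, y = 0.2775
  3: x = 0.2583, y = 0.1576
  4: x = 0.3080, y = 0.1725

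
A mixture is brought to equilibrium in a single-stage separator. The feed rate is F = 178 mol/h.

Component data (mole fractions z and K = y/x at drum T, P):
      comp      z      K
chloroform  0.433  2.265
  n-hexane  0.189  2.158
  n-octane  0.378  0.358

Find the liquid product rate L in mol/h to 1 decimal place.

Iterate (Newton) starting at V/F = 0.61:
  V/F = 0.610: g = 0.0385, g' = -0.729 → V/F = 0.663
  V/F = 0.663: g = -0.0007, g' = -0.758 → V/F = 0.662
Converged at V/F = 0.662.
Then V = V/F·F = 0.6619·178 = 117.8 mol/h and L = F − V = 60.2 mol/h.

L = 60.2 mol/h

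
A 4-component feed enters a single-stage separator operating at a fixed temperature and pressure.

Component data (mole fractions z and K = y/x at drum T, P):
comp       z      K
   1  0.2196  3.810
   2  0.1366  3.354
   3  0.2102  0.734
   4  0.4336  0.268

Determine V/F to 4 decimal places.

V/F = 0.3491

Rachford–Rice: g(V/F) = Σ zᵢ(Kᵢ−1)/(1+V/F(Kᵢ−1)) = 0.
Check two-phase: ΣzᵢKᵢ = 1.5653 > 1 and Σzᵢ/Kᵢ = 2.0027 > 1, so g(0) = 0.5653 > 0 and g(1) = -1.0027 < 0.
Newton–Raphson from V/F = 0.67:
  V/F = 0.6700: g = -0.35209, g' = -1.2394 → V/F = 0.3859
  V/F = 0.3859: g = -0.04015, g' = -1.0767 → V/F = 0.3486
  V/F = 0.3486: g = 0.00054, g' = -1.1077 → V/F = 0.3491
Converged at V/F = 0.3491.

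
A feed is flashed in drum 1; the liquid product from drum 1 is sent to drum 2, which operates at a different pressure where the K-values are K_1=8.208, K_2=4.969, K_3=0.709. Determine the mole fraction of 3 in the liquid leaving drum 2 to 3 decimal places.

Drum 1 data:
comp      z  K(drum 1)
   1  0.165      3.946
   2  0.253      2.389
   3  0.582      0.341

x_3 (drum 2) = 0.942

Drum 1:
Let ψ₁ = V/F and solve Σ zᵢ(Kᵢ−1)/(1+ψ₁(Kᵢ−1)) = 0.
g(0) = ΣzᵢKᵢ − 1 = 0.454 and g(1) = 1 − Σzᵢ/Kᵢ = -0.854, so a root lies in (0, 1).
Iterate (Newton) starting at ψ₁ = 0.5:
  ψ₁ = 0.500: g = -0.1681, g' = -0.966 → ψ₁ = 0.326
  ψ₁ = 0.326: g = 0.0013, g' = -1.014 → ψ₁ = 0.327
Converged at ψ₁ = 0.327.
Drum-1 compositions:
  1: x = 0.084, y = 0.331
  2: x = 0.174, y = 0.415
  3: x = 0.742, y = 0.253
Drum-2 feed = drum-1 liquid: z₂ = (0.0840, 0.1739, 0.7421).
Drum 2:
Newton iteration, ψ₂⁰ = 0.5:
  ψ₂ = 0.500: g = 0.1101, g' = -0.600 → ψ₂ = 0.684
  ψ₂ = 0.684: g = 0.0185, g' = -0.421 → ψ₂ = 0.728
  ψ₂ = 0.728: g = 0.0006, g' = -0.394 → ψ₂ = 0.729
Converged at ψ₂ = 0.729.
  1: x = 0.013, y = 0.110
  2: x = 0.045, y = 0.222
  3: x = 0.942, y = 0.668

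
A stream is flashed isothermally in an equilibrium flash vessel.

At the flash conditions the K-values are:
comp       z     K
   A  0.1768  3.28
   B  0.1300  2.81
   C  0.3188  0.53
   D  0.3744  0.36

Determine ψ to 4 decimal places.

Material balance + equilibrium reduce to Σ zᵢ(Kᵢ−1)/(1+ψ(Kᵢ−1)) = 0.
Feasibility: ΣzᵢKᵢ = 1.2490, Σzᵢ/Kᵢ = 1.7417 — both > 1, two phases present.
Newton iteration, ψ⁰ = 0.5:
  ψ = 0.5000: g = -0.23636, g' = -0.7700 → ψ = 0.1931
  ψ = 0.1931: g = 0.01609, g' = -0.9618 → ψ = 0.2098
  ψ = 0.2098: g = 0.00022, g' = -0.9356 → ψ = 0.2100
Converged at ψ = 0.2100.

ψ = 0.2100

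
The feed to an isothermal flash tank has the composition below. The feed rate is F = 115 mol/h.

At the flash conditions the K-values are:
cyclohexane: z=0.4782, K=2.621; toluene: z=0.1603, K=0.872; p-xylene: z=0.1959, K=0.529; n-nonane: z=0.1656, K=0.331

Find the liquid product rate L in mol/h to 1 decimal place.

Let ψ = V/F and solve Σ zᵢ(Kᵢ−1)/(1+ψ(Kᵢ−1)) = 0.
Check two-phase: ΣzᵢKᵢ = 1.5516 > 1 and Σzᵢ/Kᵢ = 1.2369 > 1, so g(0) = 0.5516 > 0 and g(1) = -0.2369 < 0.
Newton–Raphson from ψ = 0.5:
  ψ = 0.5000: g = 0.11906, g' = -0.6280 → ψ = 0.6896
  ψ = 0.6896: g = 0.00120, g' = -0.6341 → ψ = 0.6915
Converged at ψ = 0.6915.
Then V = ψ·F = 0.6915·115 = 79.5 mol/h and L = F − V = 35.5 mol/h.

L = 35.5 mol/h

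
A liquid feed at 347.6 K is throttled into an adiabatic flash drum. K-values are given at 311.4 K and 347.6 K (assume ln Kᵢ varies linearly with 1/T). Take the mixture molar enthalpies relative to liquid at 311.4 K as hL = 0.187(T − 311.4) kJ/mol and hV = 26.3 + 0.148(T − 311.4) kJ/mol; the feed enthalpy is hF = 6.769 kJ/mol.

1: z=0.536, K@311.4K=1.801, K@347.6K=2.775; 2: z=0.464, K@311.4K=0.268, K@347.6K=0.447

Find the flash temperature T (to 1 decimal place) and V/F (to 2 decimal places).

T = 315.3 K, V/F = 0.23

Adiabatic flash: solve Rachford–Rice at each trial T, then check hF = ψ·hV(T) + (1−ψ)·hL(T).
  T = 311.4 K: K = (1.801, 0.268), RR gives ψ = 0.153, H_out = 4.023 kJ/mol
  T = 347.6 K: K = (2.775, 0.447), RR gives ψ = 0.708, H_out = 24.387 kJ/mol
  T = 329.5 K: K = (2.262, 0.351), RR gives ψ = 0.458, H_out = 15.115 kJ/mol
  T = 320.4 K: K = (2.024, 0.308), RR gives ψ = 0.321, H_out = 10.011 kJ/mol
  T = 315.9 K: K = (1.911, 0.287), RR gives ψ = 0.243, H_out = 7.182 kJ/mol
  T = 313.6 K: K = (1.854, 0.277), RR gives ψ = 0.199, H_out = 5.617 kJ/mol
Linear interpolation between T = 313.6 (H_out = 5.617) and T = 315.9 (H_out = 7.182) on hF = 6.769 gives T ≈ 315.3 K, at which ψ = 0.23.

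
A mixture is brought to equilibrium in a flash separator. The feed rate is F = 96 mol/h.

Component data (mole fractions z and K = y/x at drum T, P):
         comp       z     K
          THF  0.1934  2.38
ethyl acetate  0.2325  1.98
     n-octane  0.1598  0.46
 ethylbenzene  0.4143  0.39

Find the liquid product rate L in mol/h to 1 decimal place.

L = 74.5 mol/h

Iterate (Newton) starting at ψ = 0.42:
  ψ = 0.4200: g = -0.12100, g' = -0.6163 → ψ = 0.2237
Converged at ψ = 0.2237.
Then V = ψ·F = 0.2237·96 = 21.5 mol/h and L = F − V = 74.5 mol/h.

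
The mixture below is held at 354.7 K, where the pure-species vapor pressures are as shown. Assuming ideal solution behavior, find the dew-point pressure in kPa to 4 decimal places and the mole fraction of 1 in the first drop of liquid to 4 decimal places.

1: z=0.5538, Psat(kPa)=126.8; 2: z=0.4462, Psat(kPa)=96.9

Pdew = 111.4547 kPa, x_1 = 0.4868

At the dew point ψ → 1, so Σzᵢ/Kᵢ = 1 with Kᵢ = Pᵢˢᵃᵗ/P ⇒ 1/P = Σzᵢ/Pᵢˢᵃᵗ.
1/P = 0.5538/126.8 + 0.4462/96.9 = 0.0089723 ⇒ P = 111.4547 kPa
xᵢ = zᵢP/Pᵢˢᵃᵗ ⇒ x_1 = 0.5538·111.4547/126.8 = 0.4868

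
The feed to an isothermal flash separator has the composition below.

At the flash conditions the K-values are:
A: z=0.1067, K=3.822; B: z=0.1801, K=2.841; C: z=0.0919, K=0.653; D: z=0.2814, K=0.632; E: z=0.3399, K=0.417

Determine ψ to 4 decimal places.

Rachford–Rice: g(ψ) = Σ zᵢ(Kᵢ−1)/(1+ψ(Kᵢ−1)) = 0.
Feasibility: ΣzᵢKᵢ = 1.2991, Σzᵢ/Kᵢ = 1.4924 — both > 1, two phases present.
Iterate (Newton) starting at ψ = 0.54:
  ψ = 0.5400: g = -0.17212, g' = -0.6091 → ψ = 0.2574
  ψ = 0.2574: g = 0.01681, g' = -0.7858 → ψ = 0.2788
  ψ = 0.2788: g = 0.00030, g' = -0.7583 → ψ = 0.2792
Converged at ψ = 0.2792.

ψ = 0.2792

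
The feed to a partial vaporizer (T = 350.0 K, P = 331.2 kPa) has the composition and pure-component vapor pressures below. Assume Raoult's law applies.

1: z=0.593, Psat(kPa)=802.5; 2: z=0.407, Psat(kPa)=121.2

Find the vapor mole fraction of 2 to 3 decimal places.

Raoult's law: Kᵢ = Pᵢˢᵃᵗ/P = Pᵢˢᵃᵗ/331.2.
  K_1 = 802.5/331.2 = 2.42301, K_2 = 121.2/331.2 = 0.36594
Let β = V/F and solve Σ zᵢ(Kᵢ−1)/(1+β(Kᵢ−1)) = 0.
Feasibility: ΣzᵢKᵢ = 1.586, Σzᵢ/Kᵢ = 1.357 — both > 1, two phases present.
Binary case is linear: z₁(K₁−1)(1+β(K₂−1)) + z₂(K₂−1)(1+β(K₁−1)) = 0
⇒ β = [z₁(K₁−1)+z₂(K₂−1)] / [−(K₁−1)(K₂−1)] = 0.5858/0.9023 = 0.649
Compositions from xᵢ = zᵢ/(1+β(Kᵢ−1)), yᵢ = Kᵢxᵢ:
  1: x = 0.308, y = 0.747
  2: x = 0.692, y = 0.253

y_2 = 0.253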